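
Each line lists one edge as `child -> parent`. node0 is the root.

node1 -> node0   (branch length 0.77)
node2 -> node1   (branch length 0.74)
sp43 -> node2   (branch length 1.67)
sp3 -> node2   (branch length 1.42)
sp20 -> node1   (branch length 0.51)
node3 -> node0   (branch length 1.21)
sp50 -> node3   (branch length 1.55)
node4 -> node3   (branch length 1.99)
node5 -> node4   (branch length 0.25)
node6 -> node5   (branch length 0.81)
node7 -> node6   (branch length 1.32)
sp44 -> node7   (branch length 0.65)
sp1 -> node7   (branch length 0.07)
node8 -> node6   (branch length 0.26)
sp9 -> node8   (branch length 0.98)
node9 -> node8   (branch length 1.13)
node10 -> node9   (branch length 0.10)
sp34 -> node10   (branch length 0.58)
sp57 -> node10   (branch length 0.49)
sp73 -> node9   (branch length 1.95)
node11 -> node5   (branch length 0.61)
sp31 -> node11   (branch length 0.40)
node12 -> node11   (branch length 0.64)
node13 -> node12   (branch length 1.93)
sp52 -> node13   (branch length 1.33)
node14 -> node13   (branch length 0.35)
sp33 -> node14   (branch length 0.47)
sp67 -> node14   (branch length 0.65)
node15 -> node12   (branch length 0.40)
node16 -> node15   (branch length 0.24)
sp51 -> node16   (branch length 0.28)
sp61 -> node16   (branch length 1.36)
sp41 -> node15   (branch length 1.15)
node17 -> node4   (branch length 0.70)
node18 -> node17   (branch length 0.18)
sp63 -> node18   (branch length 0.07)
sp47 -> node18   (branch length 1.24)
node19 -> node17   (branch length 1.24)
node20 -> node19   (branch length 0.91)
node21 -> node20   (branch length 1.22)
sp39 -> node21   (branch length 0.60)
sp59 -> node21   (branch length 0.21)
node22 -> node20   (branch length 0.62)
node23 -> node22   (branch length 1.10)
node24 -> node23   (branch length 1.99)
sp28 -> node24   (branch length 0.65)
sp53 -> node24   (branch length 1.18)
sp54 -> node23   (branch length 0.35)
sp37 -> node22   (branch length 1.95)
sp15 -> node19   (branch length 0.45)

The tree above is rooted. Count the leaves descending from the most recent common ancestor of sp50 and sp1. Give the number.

23

The MRCA of sp50 and sp1 is the node subtending (sp50,((((sp44,sp1),(sp9,((sp34,sp57),sp73))),(sp31,((sp52,(sp33,sp67)),((sp51,sp61),sp41)))),((sp63,sp47),(((sp39,sp59),(((sp28,sp53),sp54),sp37)),sp15)))).
That clade contains 23 terminal taxa: sp1, sp15, sp28, sp31, sp33, sp34, sp37, sp39, sp41, sp44, sp47, sp50, sp51, sp52, sp53, sp54, sp57, sp59, sp61, sp63, sp67, sp73, sp9.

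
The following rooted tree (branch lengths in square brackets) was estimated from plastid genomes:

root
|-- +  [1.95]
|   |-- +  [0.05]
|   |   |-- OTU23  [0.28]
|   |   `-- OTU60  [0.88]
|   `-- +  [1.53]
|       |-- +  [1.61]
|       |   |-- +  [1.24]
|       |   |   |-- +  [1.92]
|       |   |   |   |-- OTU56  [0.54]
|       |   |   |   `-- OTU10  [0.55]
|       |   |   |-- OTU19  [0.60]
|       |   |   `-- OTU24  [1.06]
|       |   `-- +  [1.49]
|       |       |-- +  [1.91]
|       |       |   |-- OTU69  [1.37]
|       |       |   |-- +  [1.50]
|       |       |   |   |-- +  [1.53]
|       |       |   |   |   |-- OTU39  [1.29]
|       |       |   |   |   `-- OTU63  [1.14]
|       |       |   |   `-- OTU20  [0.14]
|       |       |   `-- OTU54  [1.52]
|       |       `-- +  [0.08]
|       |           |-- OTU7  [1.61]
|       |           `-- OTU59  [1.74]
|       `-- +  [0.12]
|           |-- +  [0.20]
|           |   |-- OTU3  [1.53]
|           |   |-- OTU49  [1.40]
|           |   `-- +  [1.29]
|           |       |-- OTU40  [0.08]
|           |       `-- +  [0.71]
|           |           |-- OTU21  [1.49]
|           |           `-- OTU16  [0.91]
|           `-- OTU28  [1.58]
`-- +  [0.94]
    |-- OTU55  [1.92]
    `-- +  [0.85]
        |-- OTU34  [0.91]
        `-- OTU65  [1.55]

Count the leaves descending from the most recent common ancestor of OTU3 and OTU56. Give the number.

17

The MRCA of OTU3 and OTU56 is the node subtending ((((OTU56,OTU10),OTU19,OTU24),((OTU69,((OTU39,OTU63),OTU20),OTU54),(OTU7,OTU59))),((OTU3,OTU49,(OTU40,(OTU21,OTU16))),OTU28)).
That clade contains 17 terminal taxa: OTU10, OTU16, OTU19, OTU20, OTU21, OTU24, OTU28, OTU3, OTU39, OTU40, OTU49, OTU54, OTU56, OTU59, OTU63, OTU69, OTU7.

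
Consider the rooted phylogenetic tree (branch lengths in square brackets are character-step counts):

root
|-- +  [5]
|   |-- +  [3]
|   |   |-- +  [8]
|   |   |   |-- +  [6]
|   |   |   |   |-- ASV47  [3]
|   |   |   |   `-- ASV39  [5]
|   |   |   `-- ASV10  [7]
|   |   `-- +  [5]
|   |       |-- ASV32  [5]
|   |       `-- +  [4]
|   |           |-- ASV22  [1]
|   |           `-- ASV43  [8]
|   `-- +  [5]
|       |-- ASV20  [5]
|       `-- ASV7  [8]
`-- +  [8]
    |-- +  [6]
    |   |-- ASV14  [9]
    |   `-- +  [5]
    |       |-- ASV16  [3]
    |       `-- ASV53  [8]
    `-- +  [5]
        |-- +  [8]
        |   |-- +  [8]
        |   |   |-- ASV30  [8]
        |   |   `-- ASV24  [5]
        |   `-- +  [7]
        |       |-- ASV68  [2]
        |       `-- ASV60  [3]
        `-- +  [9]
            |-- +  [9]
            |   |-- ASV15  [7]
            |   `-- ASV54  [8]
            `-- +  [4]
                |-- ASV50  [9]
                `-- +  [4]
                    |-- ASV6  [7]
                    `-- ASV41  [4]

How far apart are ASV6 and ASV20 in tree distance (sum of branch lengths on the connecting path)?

52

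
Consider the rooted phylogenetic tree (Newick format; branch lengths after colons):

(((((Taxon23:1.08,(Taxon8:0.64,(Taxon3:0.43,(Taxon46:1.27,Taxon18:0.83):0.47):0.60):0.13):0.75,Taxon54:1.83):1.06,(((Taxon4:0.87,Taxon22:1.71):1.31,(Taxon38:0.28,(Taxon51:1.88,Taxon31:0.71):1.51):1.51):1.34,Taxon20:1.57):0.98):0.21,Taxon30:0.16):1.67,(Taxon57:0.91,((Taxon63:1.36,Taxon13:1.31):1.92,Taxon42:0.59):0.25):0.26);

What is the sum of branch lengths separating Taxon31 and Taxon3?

The path runs Taxon31 → … → MRCA → … → Taxon3; the MRCA is the node subtending (((Taxon23,(Taxon8,(Taxon3,(Taxon46,Taxon18)))),Taxon54),(((Taxon4,Taxon22),(Taxon38,(Taxon51,Taxon31))),Taxon20)).
Branch lengths along that path: 0.71 + 1.51 + 1.51 + 1.34 + 0.98 + 1.06 + 0.75 + 0.13 + 0.60 + 0.43 = 9.02.

9.02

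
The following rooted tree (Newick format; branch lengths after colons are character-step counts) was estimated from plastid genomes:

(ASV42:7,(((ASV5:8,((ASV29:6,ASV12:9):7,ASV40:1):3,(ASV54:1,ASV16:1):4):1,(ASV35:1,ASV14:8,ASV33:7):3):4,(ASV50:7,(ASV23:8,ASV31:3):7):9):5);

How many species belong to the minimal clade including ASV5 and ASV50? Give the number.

12

The MRCA of ASV5 and ASV50 is the node subtending (((ASV5,((ASV29,ASV12),ASV40),(ASV54,ASV16)),(ASV35,ASV14,ASV33)),(ASV50,(ASV23,ASV31))).
That clade contains 12 terminal taxa: ASV12, ASV14, ASV16, ASV23, ASV29, ASV31, ASV33, ASV35, ASV40, ASV5, ASV50, ASV54.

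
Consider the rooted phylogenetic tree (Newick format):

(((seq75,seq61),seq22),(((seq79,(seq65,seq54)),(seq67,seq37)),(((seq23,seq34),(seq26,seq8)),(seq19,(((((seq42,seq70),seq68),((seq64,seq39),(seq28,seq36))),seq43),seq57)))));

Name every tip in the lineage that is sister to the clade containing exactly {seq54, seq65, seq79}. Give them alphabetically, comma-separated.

seq37, seq67

The clade containing exactly {seq54, seq65, seq79} attaches to the tree at the node subtending ((seq79,(seq65,seq54)),(seq67,seq37)).
The other lineage descending from that same node — the sister group — is (seq67,seq37); its 2 tips in alphabetical order are the answer.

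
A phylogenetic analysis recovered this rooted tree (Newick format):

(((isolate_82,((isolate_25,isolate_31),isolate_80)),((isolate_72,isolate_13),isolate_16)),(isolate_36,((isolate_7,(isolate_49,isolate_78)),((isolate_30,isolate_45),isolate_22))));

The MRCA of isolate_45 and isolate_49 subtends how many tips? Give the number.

The MRCA of isolate_45 and isolate_49 is the node subtending ((isolate_7,(isolate_49,isolate_78)),((isolate_30,isolate_45),isolate_22)).
That clade contains 6 terminal taxa: isolate_22, isolate_30, isolate_45, isolate_49, isolate_7, isolate_78.

6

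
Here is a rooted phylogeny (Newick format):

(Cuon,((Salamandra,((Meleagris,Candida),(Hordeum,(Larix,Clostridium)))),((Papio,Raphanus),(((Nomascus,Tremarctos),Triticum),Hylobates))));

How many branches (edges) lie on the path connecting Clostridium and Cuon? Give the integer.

The MRCA of Clostridium and Cuon is the root of the tree.
From Clostridium up to that node: 6 branches. From Cuon up to the same node: 1 branch. Total: 6 + 1 = 7.

7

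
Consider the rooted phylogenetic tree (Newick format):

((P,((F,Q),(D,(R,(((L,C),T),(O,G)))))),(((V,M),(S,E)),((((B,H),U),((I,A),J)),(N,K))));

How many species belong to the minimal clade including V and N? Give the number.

The MRCA of V and N is the node subtending (((V,M),(S,E)),((((B,H),U),((I,A),J)),(N,K))).
That clade contains 12 terminal taxa: A, B, E, H, I, J, K, M, N, S, U, V.

12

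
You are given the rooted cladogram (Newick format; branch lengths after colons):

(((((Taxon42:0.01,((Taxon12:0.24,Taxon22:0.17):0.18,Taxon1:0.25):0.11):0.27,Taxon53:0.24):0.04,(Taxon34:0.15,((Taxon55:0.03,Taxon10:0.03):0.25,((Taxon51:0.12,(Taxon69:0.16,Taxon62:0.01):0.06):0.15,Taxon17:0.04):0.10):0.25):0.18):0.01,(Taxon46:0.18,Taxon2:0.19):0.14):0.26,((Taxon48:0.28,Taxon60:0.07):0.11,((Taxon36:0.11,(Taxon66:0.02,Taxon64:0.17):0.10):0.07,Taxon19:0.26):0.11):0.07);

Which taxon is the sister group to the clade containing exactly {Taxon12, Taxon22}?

Taxon1

The clade containing exactly {Taxon12, Taxon22} attaches to the tree at the node subtending ((Taxon12,Taxon22),Taxon1).
The other lineage descending from that same node — the sister group — is the single tip Taxon1.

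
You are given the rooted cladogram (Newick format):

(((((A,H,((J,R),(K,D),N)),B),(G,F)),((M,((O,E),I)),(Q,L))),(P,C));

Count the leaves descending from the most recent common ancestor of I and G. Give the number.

16

The MRCA of I and G is the node subtending ((((A,H,((J,R),(K,D),N)),B),(G,F)),((M,((O,E),I)),(Q,L))).
That clade contains 16 terminal taxa: A, B, D, E, F, G, H, I, J, K, L, M, N, O, Q, R.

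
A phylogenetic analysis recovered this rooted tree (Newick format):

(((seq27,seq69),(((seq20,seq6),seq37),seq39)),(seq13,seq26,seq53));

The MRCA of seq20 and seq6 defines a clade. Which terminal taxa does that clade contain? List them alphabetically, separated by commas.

Tracing seq20: it sits inside (seq20,seq6).
Tracing seq6: it sits inside (seq20,seq6).
The smallest clade enclosing both is (seq20,seq6); the answer is its 2 terminal taxa in alphabetical order.

seq20, seq6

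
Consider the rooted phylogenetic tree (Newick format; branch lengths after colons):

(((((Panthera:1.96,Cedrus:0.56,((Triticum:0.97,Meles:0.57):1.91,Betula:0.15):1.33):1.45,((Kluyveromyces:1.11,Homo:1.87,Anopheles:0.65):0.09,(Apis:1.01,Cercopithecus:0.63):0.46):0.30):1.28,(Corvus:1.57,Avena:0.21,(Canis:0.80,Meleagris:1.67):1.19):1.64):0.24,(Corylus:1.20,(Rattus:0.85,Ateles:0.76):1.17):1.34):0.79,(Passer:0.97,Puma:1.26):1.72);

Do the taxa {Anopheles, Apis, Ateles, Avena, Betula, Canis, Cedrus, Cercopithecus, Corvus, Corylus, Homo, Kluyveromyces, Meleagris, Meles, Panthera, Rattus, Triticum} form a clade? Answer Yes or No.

The most recent common ancestor of these taxa subtends ((((Panthera,Cedrus,((Triticum,Meles),Betula)),((Kluyveromyces,Homo,Anopheles),(Apis,Cercopithecus))),(Corvus,Avena,(Canis,Meleagris))),(Corylus,(Rattus,Ateles))).
That clade has exactly 17 tips — every listed taxon and nothing else — so the group is monophyletic.

Yes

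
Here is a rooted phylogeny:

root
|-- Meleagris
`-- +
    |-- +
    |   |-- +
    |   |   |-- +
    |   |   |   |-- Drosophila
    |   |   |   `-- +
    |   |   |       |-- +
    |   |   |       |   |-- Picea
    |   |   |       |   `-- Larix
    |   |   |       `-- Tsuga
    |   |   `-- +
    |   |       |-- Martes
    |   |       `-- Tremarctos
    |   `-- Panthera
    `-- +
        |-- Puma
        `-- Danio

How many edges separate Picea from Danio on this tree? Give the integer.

8

The MRCA of Picea and Danio is the node subtending ((((Drosophila,((Picea,Larix),Tsuga)),(Martes,Tremarctos)),Panthera),(Puma,Danio)).
From Picea up to that node: 6 branches. From Danio up to the same node: 2 branches. Total: 6 + 2 = 8.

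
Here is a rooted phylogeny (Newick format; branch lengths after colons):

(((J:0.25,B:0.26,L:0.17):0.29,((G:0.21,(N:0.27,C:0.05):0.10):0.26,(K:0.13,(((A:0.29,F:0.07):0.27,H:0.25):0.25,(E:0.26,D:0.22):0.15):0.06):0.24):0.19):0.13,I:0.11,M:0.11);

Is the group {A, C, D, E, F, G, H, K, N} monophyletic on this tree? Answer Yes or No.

Yes

The most recent common ancestor of these taxa subtends ((G,(N,C)),(K,(((A,F),H),(E,D)))).
That clade has exactly 9 tips — every listed taxon and nothing else — so the group is monophyletic.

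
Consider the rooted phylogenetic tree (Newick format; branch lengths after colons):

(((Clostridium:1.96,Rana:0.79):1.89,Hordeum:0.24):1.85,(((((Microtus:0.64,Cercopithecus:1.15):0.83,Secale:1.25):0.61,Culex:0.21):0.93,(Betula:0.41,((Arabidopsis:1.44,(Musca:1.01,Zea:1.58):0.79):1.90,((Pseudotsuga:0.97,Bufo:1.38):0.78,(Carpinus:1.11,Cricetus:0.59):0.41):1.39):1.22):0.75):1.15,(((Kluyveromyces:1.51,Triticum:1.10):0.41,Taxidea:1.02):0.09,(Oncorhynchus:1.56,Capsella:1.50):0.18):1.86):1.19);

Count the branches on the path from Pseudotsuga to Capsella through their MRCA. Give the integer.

9

The MRCA of Pseudotsuga and Capsella is the node subtending (((((Microtus,Cercopithecus),Secale),Culex),(Betula,((Arabidopsis,(Musca,Zea)),((Pseudotsuga,Bufo),(Carpinus,Cricetus))))),(((Kluyveromyces,Triticum),Taxidea),(Oncorhynchus,Capsella))).
From Pseudotsuga up to that node: 6 branches. From Capsella up to the same node: 3 branches. Total: 6 + 3 = 9.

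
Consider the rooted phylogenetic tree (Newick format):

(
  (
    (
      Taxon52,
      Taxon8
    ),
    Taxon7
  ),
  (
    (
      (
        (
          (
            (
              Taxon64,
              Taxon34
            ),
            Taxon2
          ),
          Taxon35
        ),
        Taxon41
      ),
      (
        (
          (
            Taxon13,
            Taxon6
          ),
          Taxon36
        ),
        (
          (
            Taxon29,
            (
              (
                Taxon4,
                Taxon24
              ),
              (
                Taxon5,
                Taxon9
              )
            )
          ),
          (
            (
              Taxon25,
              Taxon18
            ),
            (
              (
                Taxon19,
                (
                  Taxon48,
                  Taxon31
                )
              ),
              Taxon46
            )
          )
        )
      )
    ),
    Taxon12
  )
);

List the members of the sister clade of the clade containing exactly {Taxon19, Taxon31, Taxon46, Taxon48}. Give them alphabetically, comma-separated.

Taxon18, Taxon25

The clade containing exactly {Taxon19, Taxon31, Taxon46, Taxon48} attaches to the tree at the node subtending ((Taxon25,Taxon18),((Taxon19,(Taxon48,Taxon31)),Taxon46)).
The other lineage descending from that same node — the sister group — is (Taxon25,Taxon18); its 2 tips in alphabetical order are the answer.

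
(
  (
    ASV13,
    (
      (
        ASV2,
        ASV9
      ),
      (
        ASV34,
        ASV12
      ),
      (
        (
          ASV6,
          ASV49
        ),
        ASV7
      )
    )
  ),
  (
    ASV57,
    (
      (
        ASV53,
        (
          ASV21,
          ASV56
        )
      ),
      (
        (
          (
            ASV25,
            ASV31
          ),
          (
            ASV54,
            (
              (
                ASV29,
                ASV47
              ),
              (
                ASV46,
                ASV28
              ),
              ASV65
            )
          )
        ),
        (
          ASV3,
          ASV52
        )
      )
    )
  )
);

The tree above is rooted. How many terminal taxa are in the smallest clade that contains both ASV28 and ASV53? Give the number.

13

The MRCA of ASV28 and ASV53 is the node subtending ((ASV53,(ASV21,ASV56)),(((ASV25,ASV31),(ASV54,((ASV29,ASV47),(ASV46,ASV28),ASV65))),(ASV3,ASV52))).
That clade contains 13 terminal taxa: ASV21, ASV25, ASV28, ASV29, ASV3, ASV31, ASV46, ASV47, ASV52, ASV53, ASV54, ASV56, ASV65.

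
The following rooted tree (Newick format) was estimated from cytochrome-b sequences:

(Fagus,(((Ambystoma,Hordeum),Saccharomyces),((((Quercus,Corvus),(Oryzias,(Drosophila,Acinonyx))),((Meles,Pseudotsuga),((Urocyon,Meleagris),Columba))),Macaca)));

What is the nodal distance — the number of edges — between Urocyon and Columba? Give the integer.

The MRCA of Urocyon and Columba is the node subtending ((Urocyon,Meleagris),Columba).
From Urocyon up to that node: 2 branches. From Columba up to the same node: 1 branch. Total: 2 + 1 = 3.

3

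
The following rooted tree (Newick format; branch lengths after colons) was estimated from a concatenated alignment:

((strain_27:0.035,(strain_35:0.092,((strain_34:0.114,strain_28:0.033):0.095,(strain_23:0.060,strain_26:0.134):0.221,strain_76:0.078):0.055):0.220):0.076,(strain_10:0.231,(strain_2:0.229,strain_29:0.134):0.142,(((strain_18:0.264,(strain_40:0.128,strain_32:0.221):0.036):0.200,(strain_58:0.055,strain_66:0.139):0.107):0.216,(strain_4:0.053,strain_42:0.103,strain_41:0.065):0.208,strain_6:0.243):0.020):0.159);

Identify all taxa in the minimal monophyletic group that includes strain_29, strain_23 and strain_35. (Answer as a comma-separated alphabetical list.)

strain_10, strain_18, strain_2, strain_23, strain_26, strain_27, strain_28, strain_29, strain_32, strain_34, strain_35, strain_4, strain_40, strain_41, strain_42, strain_58, strain_6, strain_66, strain_76

Tracing strain_29: it sits inside (strain_2,strain_29).
Tracing strain_23: it sits inside (strain_23,strain_26).
Tracing strain_35: it sits inside (strain_35,((strain_34,strain_28),(strain_23,strain_26),strain_76)).
The smallest clade enclosing all 3 is the whole tree (their MRCA is the root), so the answer is all 19 tips in alphabetical order.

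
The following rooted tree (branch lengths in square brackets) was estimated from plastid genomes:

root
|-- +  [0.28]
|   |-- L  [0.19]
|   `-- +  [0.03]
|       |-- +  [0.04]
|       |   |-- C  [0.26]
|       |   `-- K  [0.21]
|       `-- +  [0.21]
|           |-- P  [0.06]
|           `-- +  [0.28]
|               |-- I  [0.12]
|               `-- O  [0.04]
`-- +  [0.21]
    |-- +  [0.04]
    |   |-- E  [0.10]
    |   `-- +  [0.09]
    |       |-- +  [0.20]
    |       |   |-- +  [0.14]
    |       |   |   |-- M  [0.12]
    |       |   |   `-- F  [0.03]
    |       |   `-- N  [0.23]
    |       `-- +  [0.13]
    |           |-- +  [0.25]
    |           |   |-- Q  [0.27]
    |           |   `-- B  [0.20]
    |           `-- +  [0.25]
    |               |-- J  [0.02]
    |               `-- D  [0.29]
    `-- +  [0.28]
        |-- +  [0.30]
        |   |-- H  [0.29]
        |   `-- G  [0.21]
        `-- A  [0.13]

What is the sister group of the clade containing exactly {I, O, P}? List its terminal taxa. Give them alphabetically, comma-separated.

C, K

The clade containing exactly {I, O, P} attaches to the tree at the node subtending ((C,K),(P,(I,O))).
The other lineage descending from that same node — the sister group — is (C,K); its 2 tips in alphabetical order are the answer.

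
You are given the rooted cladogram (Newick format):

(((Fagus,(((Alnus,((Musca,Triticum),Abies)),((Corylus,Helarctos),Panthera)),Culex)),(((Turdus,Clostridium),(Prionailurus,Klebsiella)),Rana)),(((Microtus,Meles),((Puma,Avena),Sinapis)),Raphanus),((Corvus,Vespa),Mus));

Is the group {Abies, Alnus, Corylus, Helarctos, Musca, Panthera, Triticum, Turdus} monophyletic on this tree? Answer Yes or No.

No

The MRCA of the listed taxa subtends ((Fagus,(((Alnus,((Musca,Triticum),Abies)),((Corylus,Helarctos),Panthera)),Culex)),(((Turdus,Clostridium),(Prionailurus,Klebsiella)),Rana)).
That clade also contains Clostridium, Culex, Fagus, Klebsiella, Prionailurus, Rana, which are not in the proposed group, so the group is not monophyletic.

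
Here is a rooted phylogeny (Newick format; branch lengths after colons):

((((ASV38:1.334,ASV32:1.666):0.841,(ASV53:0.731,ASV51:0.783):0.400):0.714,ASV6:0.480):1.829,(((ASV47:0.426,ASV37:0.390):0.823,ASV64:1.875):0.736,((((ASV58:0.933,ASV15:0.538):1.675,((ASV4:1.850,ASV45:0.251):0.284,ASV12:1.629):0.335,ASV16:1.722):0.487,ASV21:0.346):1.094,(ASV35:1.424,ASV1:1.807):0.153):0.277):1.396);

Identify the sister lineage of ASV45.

ASV45 attaches to the tree at the node subtending (ASV4,ASV45).
The other lineage descending from that same node — the sister group — is the single tip ASV4.

ASV4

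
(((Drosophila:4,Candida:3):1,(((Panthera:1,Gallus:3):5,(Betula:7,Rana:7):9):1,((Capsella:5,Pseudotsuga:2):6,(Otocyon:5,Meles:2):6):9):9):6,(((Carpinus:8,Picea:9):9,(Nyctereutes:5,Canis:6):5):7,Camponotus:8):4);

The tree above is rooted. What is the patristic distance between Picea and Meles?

61

The path runs Picea → … → MRCA → … → Meles; the MRCA is the root of the tree.
Branch lengths along that path: 9 + 9 + 7 + 4 + 6 + 9 + 9 + 6 + 2 = 61.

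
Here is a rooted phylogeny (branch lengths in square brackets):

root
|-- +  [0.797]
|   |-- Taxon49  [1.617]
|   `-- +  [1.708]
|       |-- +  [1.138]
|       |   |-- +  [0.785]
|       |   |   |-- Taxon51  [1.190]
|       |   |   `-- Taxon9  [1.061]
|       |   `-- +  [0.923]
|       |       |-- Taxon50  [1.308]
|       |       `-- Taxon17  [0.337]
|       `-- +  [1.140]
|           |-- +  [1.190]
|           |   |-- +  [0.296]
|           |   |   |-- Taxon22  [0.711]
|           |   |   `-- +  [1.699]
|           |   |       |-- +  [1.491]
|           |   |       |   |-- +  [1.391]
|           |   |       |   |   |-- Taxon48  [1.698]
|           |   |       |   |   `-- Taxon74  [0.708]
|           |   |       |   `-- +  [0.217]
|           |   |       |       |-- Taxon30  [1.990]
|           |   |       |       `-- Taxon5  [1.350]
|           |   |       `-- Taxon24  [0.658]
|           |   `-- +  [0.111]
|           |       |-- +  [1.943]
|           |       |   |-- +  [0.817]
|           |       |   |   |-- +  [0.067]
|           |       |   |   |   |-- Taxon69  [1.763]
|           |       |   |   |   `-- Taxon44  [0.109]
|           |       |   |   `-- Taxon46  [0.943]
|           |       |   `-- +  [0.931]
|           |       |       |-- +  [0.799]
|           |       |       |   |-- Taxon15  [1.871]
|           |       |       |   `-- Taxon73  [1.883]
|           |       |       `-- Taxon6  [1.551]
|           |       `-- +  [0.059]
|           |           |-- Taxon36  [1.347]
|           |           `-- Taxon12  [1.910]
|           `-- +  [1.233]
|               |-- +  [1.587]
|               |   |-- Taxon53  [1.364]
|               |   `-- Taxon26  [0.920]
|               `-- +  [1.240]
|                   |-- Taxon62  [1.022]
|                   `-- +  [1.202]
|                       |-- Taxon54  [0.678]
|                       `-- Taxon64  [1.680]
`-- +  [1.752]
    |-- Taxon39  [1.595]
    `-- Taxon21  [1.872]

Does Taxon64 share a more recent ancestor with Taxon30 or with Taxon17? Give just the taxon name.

The MRCA of Taxon64 and Taxon30 subtends (((Taxon22,(((Taxon48,Taxon74),(Taxon30,Taxon5)),Taxon24)),((((Taxon69,Taxon44),Taxon46),((Taxon15,Taxon73),Taxon6)),(Taxon36,Taxon12))),((Taxon53,Taxon26),(Taxon62,(Taxon54,Taxon64)))) (19 taxa).
The MRCA of Taxon64 and Taxon17 subtends (((Taxon51,Taxon9),(Taxon50,Taxon17)),(((Taxon22,(((Taxon48,Taxon74),(Taxon30,Taxon5)),Taxon24)),((((Taxon69,Taxon44),Taxon46),((Taxon15,Taxon73),Taxon6)),(Taxon36,Taxon12))),((Taxon53,Taxon26),(Taxon62,(Taxon54,Taxon64))))) (23 taxa).
The first is nested inside the second, so Taxon64 shares a more recent common ancestor with Taxon30.

Taxon30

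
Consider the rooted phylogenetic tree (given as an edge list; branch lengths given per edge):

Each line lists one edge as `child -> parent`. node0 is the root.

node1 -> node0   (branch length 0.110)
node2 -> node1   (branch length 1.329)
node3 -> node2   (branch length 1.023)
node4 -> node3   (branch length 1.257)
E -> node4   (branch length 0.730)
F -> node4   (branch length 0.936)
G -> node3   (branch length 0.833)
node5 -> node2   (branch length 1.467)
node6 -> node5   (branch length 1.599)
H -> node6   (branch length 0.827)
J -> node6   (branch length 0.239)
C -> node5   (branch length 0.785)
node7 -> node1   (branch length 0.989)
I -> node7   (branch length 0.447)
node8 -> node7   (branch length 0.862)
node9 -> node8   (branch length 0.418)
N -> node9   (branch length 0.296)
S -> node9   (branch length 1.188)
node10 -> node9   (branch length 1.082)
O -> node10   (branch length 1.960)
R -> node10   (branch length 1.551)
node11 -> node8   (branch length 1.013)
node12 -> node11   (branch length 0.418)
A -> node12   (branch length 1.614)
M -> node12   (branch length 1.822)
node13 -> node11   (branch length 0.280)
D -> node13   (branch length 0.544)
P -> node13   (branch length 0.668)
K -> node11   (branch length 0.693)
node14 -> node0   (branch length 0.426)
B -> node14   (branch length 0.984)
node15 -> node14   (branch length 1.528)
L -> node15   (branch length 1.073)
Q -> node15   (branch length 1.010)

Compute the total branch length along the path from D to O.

The path runs D → … → MRCA → … → O; the MRCA is the node subtending ((N,S,(O,R)),((A,M),(D,P),K)).
Branch lengths along that path: 0.544 + 0.280 + 1.013 + 0.418 + 1.082 + 1.960 = 5.297.

5.297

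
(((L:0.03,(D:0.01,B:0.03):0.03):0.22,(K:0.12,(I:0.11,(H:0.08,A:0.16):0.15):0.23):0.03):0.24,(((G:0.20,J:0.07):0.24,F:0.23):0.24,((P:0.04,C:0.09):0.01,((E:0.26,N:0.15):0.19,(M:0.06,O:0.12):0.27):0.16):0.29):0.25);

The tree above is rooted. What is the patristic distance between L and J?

The path runs L → … → MRCA → … → J; the MRCA is the root of the tree.
Branch lengths along that path: 0.03 + 0.22 + 0.24 + 0.25 + 0.24 + 0.24 + 0.07 = 1.29.

1.29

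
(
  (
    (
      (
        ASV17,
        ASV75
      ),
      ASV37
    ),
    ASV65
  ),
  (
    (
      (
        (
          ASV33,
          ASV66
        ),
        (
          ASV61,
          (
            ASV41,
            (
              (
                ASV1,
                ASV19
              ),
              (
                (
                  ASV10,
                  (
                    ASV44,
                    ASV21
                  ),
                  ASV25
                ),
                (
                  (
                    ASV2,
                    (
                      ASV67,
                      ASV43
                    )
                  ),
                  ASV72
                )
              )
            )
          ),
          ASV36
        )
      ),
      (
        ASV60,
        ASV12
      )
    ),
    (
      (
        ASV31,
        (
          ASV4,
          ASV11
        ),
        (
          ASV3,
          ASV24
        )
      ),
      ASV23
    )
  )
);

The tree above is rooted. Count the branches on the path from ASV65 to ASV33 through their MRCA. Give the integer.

The MRCA of ASV65 and ASV33 is the root of the tree.
From ASV65 up to that node: 2 branches. From ASV33 up to the same node: 5 branches. Total: 2 + 5 = 7.

7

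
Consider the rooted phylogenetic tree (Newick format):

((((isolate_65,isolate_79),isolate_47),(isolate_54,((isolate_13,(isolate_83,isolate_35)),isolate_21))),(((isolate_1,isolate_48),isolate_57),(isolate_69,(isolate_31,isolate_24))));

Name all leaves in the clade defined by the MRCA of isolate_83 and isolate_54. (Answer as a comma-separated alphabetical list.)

isolate_13, isolate_21, isolate_35, isolate_54, isolate_83

Tracing isolate_83: it sits inside (isolate_83,isolate_35).
Tracing isolate_54: it sits inside (isolate_54,((isolate_13,(isolate_83,isolate_35)),isolate_21)).
The smallest clade enclosing both is (isolate_54,((isolate_13,(isolate_83,isolate_35)),isolate_21)); the answer is its 5 terminal taxa in alphabetical order.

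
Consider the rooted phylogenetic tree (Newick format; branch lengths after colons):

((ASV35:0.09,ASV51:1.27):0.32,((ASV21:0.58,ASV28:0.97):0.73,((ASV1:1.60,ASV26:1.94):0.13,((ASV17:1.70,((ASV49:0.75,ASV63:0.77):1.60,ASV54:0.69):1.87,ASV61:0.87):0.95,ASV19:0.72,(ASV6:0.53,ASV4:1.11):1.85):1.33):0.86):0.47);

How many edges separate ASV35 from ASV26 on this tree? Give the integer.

The MRCA of ASV35 and ASV26 is the root of the tree.
From ASV35 up to that node: 2 branches. From ASV26 up to the same node: 4 branches. Total: 2 + 4 = 6.

6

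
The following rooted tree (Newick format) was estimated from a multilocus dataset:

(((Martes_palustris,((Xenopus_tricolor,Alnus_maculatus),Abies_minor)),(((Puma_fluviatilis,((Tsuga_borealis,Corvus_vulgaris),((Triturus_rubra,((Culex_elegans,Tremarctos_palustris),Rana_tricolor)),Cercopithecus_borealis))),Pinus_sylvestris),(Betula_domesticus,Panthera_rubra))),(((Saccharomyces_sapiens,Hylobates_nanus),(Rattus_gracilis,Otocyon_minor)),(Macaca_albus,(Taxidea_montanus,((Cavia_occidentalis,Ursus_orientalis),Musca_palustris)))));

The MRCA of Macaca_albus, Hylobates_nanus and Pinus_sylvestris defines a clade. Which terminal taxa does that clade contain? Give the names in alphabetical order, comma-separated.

Tracing Macaca_albus: it sits inside (Macaca_albus,(Taxidea_montanus,((Cavia_occidentalis,Ursus_orientalis),Musca_palustris))).
Tracing Hylobates_nanus: it sits inside (Saccharomyces_sapiens,Hylobates_nanus).
Tracing Pinus_sylvestris: it sits inside ((Puma_fluviatilis,((Tsuga_borealis,Corvus_vulgaris),((Triturus_rubra,((Culex_elegans,Tremarctos_palustris),Rana_tricolor)),Cercopithecus_borealis))),Pinus_sylvestris).
The smallest clade enclosing all 3 is the whole tree (their MRCA is the root), so the answer is all 24 tips in alphabetical order.

Abies_minor, Alnus_maculatus, Betula_domesticus, Cavia_occidentalis, Cercopithecus_borealis, Corvus_vulgaris, Culex_elegans, Hylobates_nanus, Macaca_albus, Martes_palustris, Musca_palustris, Otocyon_minor, Panthera_rubra, Pinus_sylvestris, Puma_fluviatilis, Rana_tricolor, Rattus_gracilis, Saccharomyces_sapiens, Taxidea_montanus, Tremarctos_palustris, Triturus_rubra, Tsuga_borealis, Ursus_orientalis, Xenopus_tricolor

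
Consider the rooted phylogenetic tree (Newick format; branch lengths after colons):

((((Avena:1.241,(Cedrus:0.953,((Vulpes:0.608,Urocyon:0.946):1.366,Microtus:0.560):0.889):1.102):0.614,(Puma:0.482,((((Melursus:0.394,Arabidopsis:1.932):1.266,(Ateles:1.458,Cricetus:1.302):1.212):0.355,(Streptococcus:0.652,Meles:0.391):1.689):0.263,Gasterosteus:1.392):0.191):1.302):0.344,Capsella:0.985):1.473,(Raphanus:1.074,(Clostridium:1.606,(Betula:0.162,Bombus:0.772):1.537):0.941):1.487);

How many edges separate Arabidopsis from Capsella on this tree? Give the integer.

8

The MRCA of Arabidopsis and Capsella is the node subtending (((Avena,(Cedrus,((Vulpes,Urocyon),Microtus))),(Puma,((((Melursus,Arabidopsis),(Ateles,Cricetus)),(Streptococcus,Meles)),Gasterosteus))),Capsella).
From Arabidopsis up to that node: 7 branches. From Capsella up to the same node: 1 branch. Total: 7 + 1 = 8.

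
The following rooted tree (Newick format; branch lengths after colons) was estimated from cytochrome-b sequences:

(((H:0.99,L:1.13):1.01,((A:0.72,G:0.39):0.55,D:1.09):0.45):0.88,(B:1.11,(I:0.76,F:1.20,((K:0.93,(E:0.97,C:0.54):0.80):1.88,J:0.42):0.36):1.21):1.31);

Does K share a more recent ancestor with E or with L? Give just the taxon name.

E

The MRCA of K and E subtends (K,(E,C)) (3 taxa).
The MRCA of K and L is the root, subtending the entire tree (12 taxa).
The first is nested inside the second, so K shares a more recent common ancestor with E.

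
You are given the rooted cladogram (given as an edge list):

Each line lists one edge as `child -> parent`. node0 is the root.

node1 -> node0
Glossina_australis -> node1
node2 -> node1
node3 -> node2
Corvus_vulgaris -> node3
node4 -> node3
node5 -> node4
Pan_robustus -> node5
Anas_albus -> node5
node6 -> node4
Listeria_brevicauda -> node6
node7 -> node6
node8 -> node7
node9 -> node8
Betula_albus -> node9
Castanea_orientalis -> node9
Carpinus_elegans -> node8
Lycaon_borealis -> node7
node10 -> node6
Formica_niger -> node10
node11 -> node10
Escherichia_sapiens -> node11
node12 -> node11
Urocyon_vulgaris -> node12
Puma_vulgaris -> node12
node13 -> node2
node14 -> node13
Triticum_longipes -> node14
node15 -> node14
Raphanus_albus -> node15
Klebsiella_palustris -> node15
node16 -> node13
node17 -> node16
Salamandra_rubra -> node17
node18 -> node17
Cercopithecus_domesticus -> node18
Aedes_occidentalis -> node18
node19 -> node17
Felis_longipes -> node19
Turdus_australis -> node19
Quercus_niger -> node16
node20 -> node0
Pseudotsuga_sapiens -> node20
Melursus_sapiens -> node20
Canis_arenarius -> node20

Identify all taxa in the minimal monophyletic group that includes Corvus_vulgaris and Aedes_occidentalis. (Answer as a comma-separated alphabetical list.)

Tracing Corvus_vulgaris: it sits inside (Corvus_vulgaris,((Pan_robustus,Anas_albus),(Listeria_brevicauda,(((Betula_albus,Castanea_orientalis),Carpinus_elegans),Lycaon_borealis),(Formica_niger,(Escherichia_sapiens,(Urocyon_vulgaris,Puma_vulgaris)))))).
Tracing Aedes_occidentalis: it sits inside (Cercopithecus_domesticus,Aedes_occidentalis).
The smallest clade enclosing both is ((Corvus_vulgaris,((Pan_robustus,Anas_albus),(Listeria_brevicauda,(((Betula_albus,Castanea_orientalis),Carpinus_elegans),Lycaon_borealis),(Formica_niger,(Escherichia_sapiens,(Urocyon_vulgaris,Puma_vulgaris)))))),((Triticum_longipes,(Raphanus_albus,Klebsiella_palustris)),((Salamandra_rubra,(Cercopithecus_domesticus,Aedes_occidentalis),(Felis_longipes,Turdus_australis)),Quercus_niger))); the answer is its 21 terminal taxa in alphabetical order.

Aedes_occidentalis, Anas_albus, Betula_albus, Carpinus_elegans, Castanea_orientalis, Cercopithecus_domesticus, Corvus_vulgaris, Escherichia_sapiens, Felis_longipes, Formica_niger, Klebsiella_palustris, Listeria_brevicauda, Lycaon_borealis, Pan_robustus, Puma_vulgaris, Quercus_niger, Raphanus_albus, Salamandra_rubra, Triticum_longipes, Turdus_australis, Urocyon_vulgaris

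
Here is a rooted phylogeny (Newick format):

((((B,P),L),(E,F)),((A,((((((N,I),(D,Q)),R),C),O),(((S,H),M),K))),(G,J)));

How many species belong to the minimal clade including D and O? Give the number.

The MRCA of D and O is the node subtending (((((N,I),(D,Q)),R),C),O).
That clade contains 7 terminal taxa: C, D, I, N, O, Q, R.

7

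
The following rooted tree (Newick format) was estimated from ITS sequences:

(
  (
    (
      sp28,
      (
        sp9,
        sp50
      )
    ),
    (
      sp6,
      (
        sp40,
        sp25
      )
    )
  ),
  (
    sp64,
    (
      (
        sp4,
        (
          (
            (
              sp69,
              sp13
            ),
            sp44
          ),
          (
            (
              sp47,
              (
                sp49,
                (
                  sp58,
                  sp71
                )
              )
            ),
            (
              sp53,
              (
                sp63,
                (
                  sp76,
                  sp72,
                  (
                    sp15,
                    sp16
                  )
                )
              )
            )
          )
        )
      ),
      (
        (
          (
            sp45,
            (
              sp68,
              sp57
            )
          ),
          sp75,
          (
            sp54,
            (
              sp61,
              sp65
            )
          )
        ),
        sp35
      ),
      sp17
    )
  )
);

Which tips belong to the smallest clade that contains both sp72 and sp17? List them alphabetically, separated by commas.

Tracing sp72: it sits inside (sp76,sp72,(sp15,sp16)).
Tracing sp17: it sits inside ((sp4,(((sp69,sp13),sp44),((sp47,(sp49,(sp58,sp71))),(sp53,(sp63,(sp76,sp72,(sp15,sp16))))))),(((sp45,(sp68,sp57)),sp75,(sp54,(sp61,sp65))),sp35),sp17).
The smallest clade enclosing both is ((sp4,(((sp69,sp13),sp44),((sp47,(sp49,(sp58,sp71))),(sp53,(sp63,(sp76,sp72,(sp15,sp16))))))),(((sp45,(sp68,sp57)),sp75,(sp54,(sp61,sp65))),sp35),sp17); the answer is its 23 terminal taxa in alphabetical order.

sp13, sp15, sp16, sp17, sp35, sp4, sp44, sp45, sp47, sp49, sp53, sp54, sp57, sp58, sp61, sp63, sp65, sp68, sp69, sp71, sp72, sp75, sp76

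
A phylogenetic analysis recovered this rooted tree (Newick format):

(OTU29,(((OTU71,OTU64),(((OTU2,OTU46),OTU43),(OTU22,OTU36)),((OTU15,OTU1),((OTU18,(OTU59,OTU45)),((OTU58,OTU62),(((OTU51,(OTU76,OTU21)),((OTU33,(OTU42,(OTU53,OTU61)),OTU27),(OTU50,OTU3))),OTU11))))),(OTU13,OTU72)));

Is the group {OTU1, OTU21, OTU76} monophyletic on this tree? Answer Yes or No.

No

The MRCA of the listed taxa subtends ((OTU15,OTU1),((OTU18,(OTU59,OTU45)),((OTU58,OTU62),(((OTU51,(OTU76,OTU21)),((OTU33,(OTU42,(OTU53,OTU61)),OTU27),(OTU50,OTU3))),OTU11)))).
That clade also contains OTU11, OTU15, OTU18, OTU27, OTU3, OTU33, OTU42, OTU45, OTU50, OTU51, OTU53, OTU58, OTU59, OTU61, OTU62, which are not in the proposed group, so the group is not monophyletic.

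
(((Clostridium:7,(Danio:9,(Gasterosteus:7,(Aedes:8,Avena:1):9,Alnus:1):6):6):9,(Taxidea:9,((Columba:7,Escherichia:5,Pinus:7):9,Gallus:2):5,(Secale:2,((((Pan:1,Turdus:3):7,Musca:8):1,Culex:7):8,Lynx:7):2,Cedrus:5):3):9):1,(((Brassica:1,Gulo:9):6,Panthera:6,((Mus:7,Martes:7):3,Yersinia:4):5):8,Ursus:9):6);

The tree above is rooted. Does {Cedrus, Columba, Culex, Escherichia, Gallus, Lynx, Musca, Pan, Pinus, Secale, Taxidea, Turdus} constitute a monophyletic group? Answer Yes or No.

Yes

The most recent common ancestor of these taxa subtends (Taxidea,((Columba,Escherichia,Pinus),Gallus),(Secale,((((Pan,Turdus),Musca),Culex),Lynx),Cedrus)).
That clade has exactly 12 tips — every listed taxon and nothing else — so the group is monophyletic.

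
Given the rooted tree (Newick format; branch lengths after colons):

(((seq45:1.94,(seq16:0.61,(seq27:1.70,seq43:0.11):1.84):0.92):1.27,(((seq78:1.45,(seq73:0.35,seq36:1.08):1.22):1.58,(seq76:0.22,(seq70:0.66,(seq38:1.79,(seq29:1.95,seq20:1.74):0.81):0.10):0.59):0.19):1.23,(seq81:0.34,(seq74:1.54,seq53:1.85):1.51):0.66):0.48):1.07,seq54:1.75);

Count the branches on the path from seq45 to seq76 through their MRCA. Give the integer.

6

The MRCA of seq45 and seq76 is the node subtending ((seq45,(seq16,(seq27,seq43))),(((seq78,(seq73,seq36)),(seq76,(seq70,(seq38,(seq29,seq20))))),(seq81,(seq74,seq53)))).
From seq45 up to that node: 2 branches. From seq76 up to the same node: 4 branches. Total: 2 + 4 = 6.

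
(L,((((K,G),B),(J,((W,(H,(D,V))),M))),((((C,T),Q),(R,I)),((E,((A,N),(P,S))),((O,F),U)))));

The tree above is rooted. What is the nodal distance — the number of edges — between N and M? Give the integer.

10

The MRCA of N and M is the node subtending ((((K,G),B),(J,((W,(H,(D,V))),M))),((((C,T),Q),(R,I)),((E,((A,N),(P,S))),((O,F),U)))).
From N up to that node: 6 branches. From M up to the same node: 4 branches. Total: 6 + 4 = 10.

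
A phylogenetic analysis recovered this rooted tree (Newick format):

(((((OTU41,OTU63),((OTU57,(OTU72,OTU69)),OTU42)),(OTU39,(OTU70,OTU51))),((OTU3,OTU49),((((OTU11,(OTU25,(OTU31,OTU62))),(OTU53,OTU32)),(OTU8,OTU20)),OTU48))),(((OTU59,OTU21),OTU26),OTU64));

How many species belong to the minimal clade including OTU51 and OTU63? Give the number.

9

The MRCA of OTU51 and OTU63 is the node subtending (((OTU41,OTU63),((OTU57,(OTU72,OTU69)),OTU42)),(OTU39,(OTU70,OTU51))).
That clade contains 9 terminal taxa: OTU39, OTU41, OTU42, OTU51, OTU57, OTU63, OTU69, OTU70, OTU72.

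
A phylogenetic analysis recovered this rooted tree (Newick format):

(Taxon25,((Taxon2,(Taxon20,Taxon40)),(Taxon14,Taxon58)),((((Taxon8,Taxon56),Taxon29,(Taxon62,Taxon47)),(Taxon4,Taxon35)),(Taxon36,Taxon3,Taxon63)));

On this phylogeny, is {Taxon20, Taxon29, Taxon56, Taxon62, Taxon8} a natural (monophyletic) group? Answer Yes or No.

No

The MRCA of the listed taxa is the root, so the smallest clade containing them is the whole tree.
That clade also contains Taxon14, Taxon2, Taxon25, Taxon3, Taxon35, Taxon36, Taxon4, Taxon40, Taxon47, Taxon58, Taxon63, which are not in the proposed group, so the group is not monophyletic.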